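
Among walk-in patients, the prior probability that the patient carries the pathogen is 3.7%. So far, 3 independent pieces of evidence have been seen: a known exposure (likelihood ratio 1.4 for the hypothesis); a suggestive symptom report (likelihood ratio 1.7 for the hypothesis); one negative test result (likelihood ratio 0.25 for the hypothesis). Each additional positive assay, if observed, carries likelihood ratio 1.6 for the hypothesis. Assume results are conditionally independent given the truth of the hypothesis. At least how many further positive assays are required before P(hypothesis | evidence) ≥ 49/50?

Prior odds = 0.037/0.963 = 37/963.
Combined Bayes factor of the evidence already in hand = 1.4 × 1.7 × 0.25 = 0.595.
Odds after that evidence = (37/963) × 0.595 = 4403/192600.
Target odds = 0.98/0.02 = 49.
Need 1.6ⁿ ≥ 49 ÷ (4403/192600) = 1348200/629.
1.6¹⁶ ≈1844.67 falls short of 1348200/629 but 1.6¹⁷ ≈2951.48 reaches it, so n = 17.

17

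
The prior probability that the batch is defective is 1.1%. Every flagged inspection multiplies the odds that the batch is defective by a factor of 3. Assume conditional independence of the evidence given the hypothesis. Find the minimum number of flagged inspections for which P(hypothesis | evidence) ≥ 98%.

Prior odds = 0.011/0.989 = 11/989.
Likelihood ratio per flagged inspection = 3.
Target posterior odds = 0.98/0.02 = 49.
Need (11/989) × 3ⁿ ≥ 49, i.e. 3ⁿ ≥ 48461/11.
3⁷ = 2187 falls short of 48461/11 but 3⁸ = 6561 reaches it, so n = 8.

8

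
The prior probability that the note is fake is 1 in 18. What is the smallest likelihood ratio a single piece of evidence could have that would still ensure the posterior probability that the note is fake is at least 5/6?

Prior odds = (1/18)/(17/18) = 1/17.
Target odds = (5/6)/(1/6) = 5.
Required Bayes factor = 5 ÷ (1/17) = 85.

85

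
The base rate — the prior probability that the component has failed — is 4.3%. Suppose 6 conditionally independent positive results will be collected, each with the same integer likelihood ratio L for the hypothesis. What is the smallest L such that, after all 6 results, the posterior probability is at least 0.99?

4

Prior odds = 0.043/0.957 = 43/957.
Target odds = 0.99/0.01 = 99.
Need L⁶ ≥ 99 ÷ (43/957) = 94743/43.
3⁶ = 729 < 94743/43 ≤ 4096 = 4⁶, so L = 4.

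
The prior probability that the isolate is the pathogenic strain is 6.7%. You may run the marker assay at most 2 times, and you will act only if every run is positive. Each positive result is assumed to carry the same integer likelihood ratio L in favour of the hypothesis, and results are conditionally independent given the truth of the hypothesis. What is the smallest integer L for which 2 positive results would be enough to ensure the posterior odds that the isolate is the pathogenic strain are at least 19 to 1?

17

Prior odds = 0.067/0.933 = 67/933.
Target odds = 19.
Need L² ≥ 19 ÷ (67/933) = 17727/67.
16² = 256 < 17727/67 ≤ 289 = 17², so L = 17.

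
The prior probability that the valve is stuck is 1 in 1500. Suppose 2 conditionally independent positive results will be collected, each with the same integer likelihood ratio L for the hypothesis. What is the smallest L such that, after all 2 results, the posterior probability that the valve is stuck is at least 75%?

Prior odds = (1/1500)/(1499/1500) = 1/1499.
Target odds = 0.75/0.25 = 3.
Need L² ≥ 3 ÷ (1/1499) = 4497.
67² = 4489 < 4497 ≤ 4624 = 68², so L = 68.

68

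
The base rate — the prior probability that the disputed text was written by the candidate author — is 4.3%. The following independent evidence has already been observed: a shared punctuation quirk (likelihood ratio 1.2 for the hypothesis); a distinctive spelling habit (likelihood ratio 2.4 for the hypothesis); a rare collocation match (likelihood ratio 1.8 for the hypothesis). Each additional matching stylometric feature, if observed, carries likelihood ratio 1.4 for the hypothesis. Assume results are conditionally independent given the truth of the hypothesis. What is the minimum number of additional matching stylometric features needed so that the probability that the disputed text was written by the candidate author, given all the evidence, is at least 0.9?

11

Prior odds = 0.043/0.957 = 43/957.
Combined Bayes factor of the evidence already in hand = 1.2 × 2.4 × 1.8 = 5.184.
Odds after that evidence = (43/957) × 5.184 = 9288/39875.
Target odds = 0.9/0.1 = 9.
Need 1.4ⁿ ≥ 9 ÷ (9288/39875) = 39875/1032.
1.4¹⁰ = 282475249/9765625 falls short of 39875/1032 but 1.4¹¹ ≈40.4957 reaches it, so n = 11.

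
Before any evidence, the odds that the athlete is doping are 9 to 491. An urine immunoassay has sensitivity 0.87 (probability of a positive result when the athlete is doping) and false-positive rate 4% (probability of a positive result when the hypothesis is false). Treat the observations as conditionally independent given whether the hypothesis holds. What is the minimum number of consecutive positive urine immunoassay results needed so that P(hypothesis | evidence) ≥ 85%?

Prior odds = 9/491.
Likelihood ratio of a positive result = 0.87/0.04 = 21.75.
Target odds: 0.85 ÷ 0.15 = 17/3.
Require 21.75ⁿ ≥ 17/3 ÷ (9/491) = 8347/27.
21.75¹ = 21.75 falls short of 8347/27 but 21.75² = 473.0625 reaches it, so n = 2.

2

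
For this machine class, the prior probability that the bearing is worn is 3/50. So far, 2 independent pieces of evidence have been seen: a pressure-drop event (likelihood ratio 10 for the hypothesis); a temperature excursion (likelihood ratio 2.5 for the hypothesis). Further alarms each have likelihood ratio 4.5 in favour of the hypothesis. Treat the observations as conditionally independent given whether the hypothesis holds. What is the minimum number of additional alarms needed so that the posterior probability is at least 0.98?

Prior odds = 0.06/0.94 = 3/47.
Combined Bayes factor of the evidence already in hand = 10 × 2.5 = 25.
Odds after that evidence = (3/47) × 25 = 75/47.
Target odds = 0.98/0.02 = 49.
Need 4.5ⁿ ≥ 49 ÷ (75/47) = 2303/75.
4.5² = 20.25 falls short of 2303/75 but 4.5³ = 91.125 reaches it, so n = 3.

3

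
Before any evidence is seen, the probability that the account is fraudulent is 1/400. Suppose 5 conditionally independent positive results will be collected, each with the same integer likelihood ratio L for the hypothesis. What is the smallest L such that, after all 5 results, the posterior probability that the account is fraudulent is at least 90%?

Prior odds = 0.0025/0.9975 = 1/399.
Target odds = 0.9/0.1 = 9.
Need L⁵ ≥ 9 ÷ (1/399) = 3591.
5⁵ = 3125 < 3591 ≤ 7776 = 6⁵, so L = 6.

6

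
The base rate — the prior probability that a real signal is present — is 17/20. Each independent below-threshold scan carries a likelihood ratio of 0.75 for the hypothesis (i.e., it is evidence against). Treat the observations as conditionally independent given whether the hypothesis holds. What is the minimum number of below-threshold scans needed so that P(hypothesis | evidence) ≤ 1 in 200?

25

Prior odds = 0.85/0.15 = 17/3.
Likelihood ratio per below-threshold scan = 0.75.
Target odds: 0.005 ÷ 0.995 = 1/199.
Require 0.75ⁿ ≤ 1/199 ÷ (17/3) = 3/3383.
0.75²⁴ ≈0.00100339 is still above 3/3383 but 0.75²⁵ ≈0.000752543 is at or below it, so n = 25.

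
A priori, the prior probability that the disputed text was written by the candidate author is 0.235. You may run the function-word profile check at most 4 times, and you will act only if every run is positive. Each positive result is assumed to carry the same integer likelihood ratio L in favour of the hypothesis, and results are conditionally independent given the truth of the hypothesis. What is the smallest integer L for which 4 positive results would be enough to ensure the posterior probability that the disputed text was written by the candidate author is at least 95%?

3

Prior odds = 0.235/0.765 = 47/153.
Target odds = 0.95/0.05 = 19.
Need L⁴ ≥ 19 ÷ (47/153) = 2907/47.
2⁴ = 16 < 2907/47 ≤ 81 = 3⁴, so L = 3.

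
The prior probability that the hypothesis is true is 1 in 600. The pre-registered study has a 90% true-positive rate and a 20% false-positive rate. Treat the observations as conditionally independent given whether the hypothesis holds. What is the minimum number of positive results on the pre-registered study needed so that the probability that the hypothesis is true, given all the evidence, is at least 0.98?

7

Prior odds = (1/600)/(599/600) = 1/599.
Likelihood ratio of a positive result = 0.9/0.2 = 4.5.
Target odds: 0.98 ÷ 0.02 = 49.
Require 4.5ⁿ ≥ 49 ÷ (1/599) = 29351.
4.5⁶ = 8303.765625 falls short of 29351 but 4.5⁷ = 4782969/128 reaches it, so n = 7.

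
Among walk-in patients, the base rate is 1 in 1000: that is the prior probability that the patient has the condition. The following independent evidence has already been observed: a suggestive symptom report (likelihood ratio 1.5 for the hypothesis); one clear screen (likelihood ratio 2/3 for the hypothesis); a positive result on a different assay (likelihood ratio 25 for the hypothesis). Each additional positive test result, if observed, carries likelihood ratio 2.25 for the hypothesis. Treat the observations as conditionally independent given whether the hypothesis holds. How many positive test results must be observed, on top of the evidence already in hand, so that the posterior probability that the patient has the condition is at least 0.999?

Prior odds = 0.001/0.999 = 1/999.
Combined Bayes factor of the evidence already in hand = 1.5 × (2/3) × 25 = 25.
Odds after that evidence = (1/999) × 25 = 25/999.
Target odds = 0.999/0.001 = 999.
Need 2.25ⁿ ≥ 999 ÷ (25/999) = 39920.04.
2.25¹³ ≈37876.8 falls short of 39920.04 but 2.25¹⁴ ≈85222.7 reaches it, so n = 14.

14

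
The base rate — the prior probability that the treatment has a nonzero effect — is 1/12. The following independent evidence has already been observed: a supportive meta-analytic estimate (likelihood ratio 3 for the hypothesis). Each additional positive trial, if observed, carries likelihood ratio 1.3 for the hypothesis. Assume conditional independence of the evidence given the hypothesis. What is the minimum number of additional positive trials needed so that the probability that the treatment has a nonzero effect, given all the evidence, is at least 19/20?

Prior odds = (1/12)/(11/12) = 1/11.
Bayes factor of the evidence already in hand = 3.
Odds after that evidence = (1/11) × 3 = 3/11.
Target odds = 0.95/0.05 = 19.
Need 1.3ⁿ ≥ 19 ÷ (3/11) = 209/3.
1.3¹⁶ ≈66.5417 falls short of 209/3 but 1.3¹⁷ ≈86.5042 reaches it, so n = 17.

17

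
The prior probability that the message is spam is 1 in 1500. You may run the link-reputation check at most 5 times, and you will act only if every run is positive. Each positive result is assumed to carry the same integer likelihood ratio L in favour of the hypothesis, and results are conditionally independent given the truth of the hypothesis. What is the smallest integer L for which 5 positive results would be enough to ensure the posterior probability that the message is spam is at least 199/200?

13

Prior odds = (1/1500)/(1499/1500) = 1/1499.
Target odds = 0.995/0.005 = 199.
Need L⁵ ≥ 199 ÷ (1/1499) = 298301.
12⁵ = 248832 < 298301 ≤ 371293 = 13⁵, so L = 13.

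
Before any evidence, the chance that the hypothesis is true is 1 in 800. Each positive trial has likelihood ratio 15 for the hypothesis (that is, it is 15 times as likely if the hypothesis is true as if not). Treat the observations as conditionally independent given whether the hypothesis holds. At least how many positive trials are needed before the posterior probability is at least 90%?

Prior odds = 0.00125/0.99875 = 1/799.
Likelihood ratio per positive trial = 15.
Target posterior odds = 0.9/0.1 = 9.
Require 15ⁿ ≥ 9 ÷ (1/799) = 7191.
15³ = 3375 falls short of 7191 but 15⁴ = 50625 reaches it, so n = 4.

4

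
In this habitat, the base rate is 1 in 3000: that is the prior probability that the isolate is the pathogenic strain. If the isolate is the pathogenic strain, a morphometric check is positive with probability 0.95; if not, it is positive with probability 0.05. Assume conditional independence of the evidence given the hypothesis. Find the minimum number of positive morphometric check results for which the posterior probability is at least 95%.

4

Prior odds = (1/3000)/(2999/3000) = 1/2999.
Likelihood ratio of a positive = 0.95/0.05 = 19.
Target posterior odds = 0.95/0.05 = 19.
Require 19ⁿ ≥ 19 ÷ (1/2999) = 56981.
19³ = 6859 falls short of 56981 but 19⁴ = 130321 reaches it, so n = 4.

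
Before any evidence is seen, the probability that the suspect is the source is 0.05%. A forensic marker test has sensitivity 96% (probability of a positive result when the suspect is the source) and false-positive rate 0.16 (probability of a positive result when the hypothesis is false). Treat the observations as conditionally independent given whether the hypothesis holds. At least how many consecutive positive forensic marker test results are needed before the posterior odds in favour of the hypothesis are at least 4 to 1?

6

Prior odds = 0.0005/0.9995 = 1/1999.
Likelihood ratio of a positive result = 0.96/0.16 = 6.
Target odds = 4.
Require 6ⁿ ≥ 4 ÷ (1/1999) = 7996.
6⁵ = 7776 falls short of 7996 but 6⁶ = 46656 reaches it, so n = 6.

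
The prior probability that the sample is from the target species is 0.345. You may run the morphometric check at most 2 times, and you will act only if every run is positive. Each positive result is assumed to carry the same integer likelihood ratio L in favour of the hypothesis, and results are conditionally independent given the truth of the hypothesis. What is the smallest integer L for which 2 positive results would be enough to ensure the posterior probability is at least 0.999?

44

Prior odds = 0.345/0.655 = 69/131.
Target odds = 0.999/0.001 = 999.
Need L² ≥ 999 ÷ (69/131) = 43623/23.
43² = 1849 < 43623/23 ≤ 1936 = 44², so L = 44.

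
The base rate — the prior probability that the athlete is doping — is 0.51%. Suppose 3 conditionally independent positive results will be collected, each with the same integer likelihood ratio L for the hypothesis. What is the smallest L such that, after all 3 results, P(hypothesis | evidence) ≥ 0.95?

16

Prior odds = 0.0051/0.9949 = 51/9949.
Target odds = 0.95/0.05 = 19.
Need L³ ≥ 19 ÷ (51/9949) = 189031/51.
15³ = 3375 < 189031/51 ≤ 4096 = 16³, so L = 16.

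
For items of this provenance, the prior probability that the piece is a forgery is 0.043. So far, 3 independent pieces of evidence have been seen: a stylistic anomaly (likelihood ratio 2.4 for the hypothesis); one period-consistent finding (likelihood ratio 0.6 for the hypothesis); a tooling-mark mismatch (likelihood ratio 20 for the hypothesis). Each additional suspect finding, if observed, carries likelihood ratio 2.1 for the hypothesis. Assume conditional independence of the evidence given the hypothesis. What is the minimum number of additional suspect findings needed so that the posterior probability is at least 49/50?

5

Prior odds = 0.043/0.957 = 43/957.
Combined Bayes factor of the evidence already in hand = 2.4 × 0.6 × 20 = 28.8.
Odds after that evidence = (43/957) × 28.8 = 2064/1595.
Target odds = 0.98/0.02 = 49.
Need 2.1ⁿ ≥ 49 ÷ (2064/1595) = 78155/2064.
2.1⁴ = 19.4481 falls short of 78155/2064 but 2.1⁵ = 4084101/100000 reaches it, so n = 5.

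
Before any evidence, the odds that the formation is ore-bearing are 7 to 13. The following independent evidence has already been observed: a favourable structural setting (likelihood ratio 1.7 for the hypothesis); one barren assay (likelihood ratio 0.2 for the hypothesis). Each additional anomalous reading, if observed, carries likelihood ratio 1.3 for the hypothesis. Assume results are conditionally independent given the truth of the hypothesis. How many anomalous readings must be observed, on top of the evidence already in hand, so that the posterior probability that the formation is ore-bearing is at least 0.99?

Prior odds = 7/13.
Combined Bayes factor of the evidence already in hand = 1.7 × 0.2 = 0.34.
Odds after that evidence = (7/13) × 0.34 = 119/650.
Target odds = 0.99/0.01 = 99.
Need 1.3ⁿ ≥ 99 ÷ (119/650) = 64350/119.
1.3²³ ≈417.539 falls short of 64350/119 but 1.3²⁴ ≈542.801 reaches it, so n = 24.

24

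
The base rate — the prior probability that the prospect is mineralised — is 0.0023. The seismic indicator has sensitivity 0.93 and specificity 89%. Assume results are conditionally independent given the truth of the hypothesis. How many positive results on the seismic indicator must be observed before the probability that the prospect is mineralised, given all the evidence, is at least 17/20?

Prior odds = 0.0023/0.9977 = 23/9977.
False-positive rate = 1 − 0.89 = 0.11; likelihood ratio of a positive = 0.93/0.11 = 93/11.
Target odds: 0.85 ÷ 0.15 = 17/3.
Require (93/11)ⁿ ≥ 17/3 ÷ (23/9977) = 169609/69.
(93/11)³ = 804357/1331 falls short of 169609/69 but (93/11)⁴ = 74805201/14641 reaches it, so n = 4.

4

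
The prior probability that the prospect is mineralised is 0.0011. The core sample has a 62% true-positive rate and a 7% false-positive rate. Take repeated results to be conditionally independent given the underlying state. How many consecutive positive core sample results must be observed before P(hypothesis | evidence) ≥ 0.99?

6

Prior odds: 0.0011 ÷ 0.9989 = 11/9989.
Likelihood ratio of a positive result = 0.62/0.07 = 62/7.
Target odds: 0.99 ÷ 0.01 = 99.
Require (62/7)ⁿ ≥ 99 ÷ (11/9989) = 89901.
(62/7)⁵ = 916132832/16807 falls short of 89901 but (62/7)⁶ ≈482794 reaches it, so n = 6.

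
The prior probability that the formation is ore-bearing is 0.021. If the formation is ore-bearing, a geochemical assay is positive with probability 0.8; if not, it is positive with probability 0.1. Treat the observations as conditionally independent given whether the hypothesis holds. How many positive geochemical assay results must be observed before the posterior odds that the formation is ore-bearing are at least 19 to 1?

Prior odds = 0.021/0.979 = 21/979.
Likelihood ratio of a positive = 0.8/0.1 = 8.
Target odds = 19.
Need (21/979) × 8ⁿ ≥ 19, i.e. 8ⁿ ≥ 18601/21.
8³ = 512 falls short of 18601/21 but 8⁴ = 4096 reaches it, so n = 4.

4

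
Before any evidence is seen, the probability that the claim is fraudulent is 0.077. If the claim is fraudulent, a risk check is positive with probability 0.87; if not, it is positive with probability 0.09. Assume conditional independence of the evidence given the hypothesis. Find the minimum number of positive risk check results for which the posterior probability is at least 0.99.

Prior odds = 0.077/0.923 = 77/923.
Likelihood ratio of a positive = 0.87/0.09 = 29/3.
Target posterior odds = 0.99/0.01 = 99.
Require (29/3)ⁿ ≥ 99 ÷ (77/923) = 8307/7.
(29/3)³ = 24389/27 falls short of 8307/7 but (29/3)⁴ = 707281/81 reaches it, so n = 4.

4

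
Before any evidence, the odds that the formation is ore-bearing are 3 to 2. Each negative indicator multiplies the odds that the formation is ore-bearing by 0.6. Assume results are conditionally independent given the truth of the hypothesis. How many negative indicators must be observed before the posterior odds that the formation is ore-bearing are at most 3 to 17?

Prior odds = 1.5.
Likelihood ratio per negative indicator = 0.6.
Target odds = 3/17.
Need 1.5 × 0.6ⁿ ≤ 3/17, i.e. 0.6ⁿ ≤ 2/17.
0.6⁴ = 0.1296 is still above 2/17 but 0.6⁵ = 0.07776 is at or below it, so n = 5.

5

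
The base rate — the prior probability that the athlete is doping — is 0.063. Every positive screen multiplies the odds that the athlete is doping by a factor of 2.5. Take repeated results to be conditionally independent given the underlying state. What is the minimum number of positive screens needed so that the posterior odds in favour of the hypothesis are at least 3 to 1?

Prior odds: 0.063 ÷ 0.937 = 63/937.
Likelihood ratio per positive screen = 2.5.
Target odds = 3.
Require 2.5ⁿ ≥ 3 ÷ (63/937) = 937/21.
2.5⁴ = 39.0625 falls short of 937/21 but 2.5⁵ = 97.65625 reaches it, so n = 5.

5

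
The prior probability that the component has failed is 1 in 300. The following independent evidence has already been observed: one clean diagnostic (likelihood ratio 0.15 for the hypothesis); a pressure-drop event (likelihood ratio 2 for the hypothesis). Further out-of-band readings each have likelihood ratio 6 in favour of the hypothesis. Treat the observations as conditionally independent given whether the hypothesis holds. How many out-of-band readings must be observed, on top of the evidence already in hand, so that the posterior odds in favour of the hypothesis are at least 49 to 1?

Prior odds = (1/300)/(299/300) = 1/299.
Combined Bayes factor of the evidence already in hand = 0.15 × 2 = 0.3.
Odds after that evidence = (1/299) × 0.3 = 3/2990.
Target odds = 49.
Need 6ⁿ ≥ 49 ÷ (3/2990) = 146510/3.
6⁶ = 46656 falls short of 146510/3 but 6⁷ = 279936 reaches it, so n = 7.

7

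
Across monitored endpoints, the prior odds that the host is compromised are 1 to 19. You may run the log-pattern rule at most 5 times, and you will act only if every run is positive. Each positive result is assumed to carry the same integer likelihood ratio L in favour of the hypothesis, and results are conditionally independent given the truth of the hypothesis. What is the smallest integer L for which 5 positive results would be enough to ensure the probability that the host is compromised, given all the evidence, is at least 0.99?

5

Prior odds = 1/19.
Target odds = 0.99/0.01 = 99.
Need L⁵ ≥ 99 ÷ (1/19) = 1881.
4⁵ = 1024 < 1881 ≤ 3125 = 5⁵, so L = 5.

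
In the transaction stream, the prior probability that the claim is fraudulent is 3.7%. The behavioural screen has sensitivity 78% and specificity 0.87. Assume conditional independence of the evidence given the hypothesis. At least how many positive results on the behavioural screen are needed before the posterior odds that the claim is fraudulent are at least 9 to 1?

Prior odds: 0.037 ÷ 0.963 = 37/963.
False-positive rate = 1 − 0.87 = 0.13; likelihood ratio of a positive = 0.78/0.13 = 6.
Target odds = 9.
Need (37/963) × 6ⁿ ≥ 9, i.e. 6ⁿ ≥ 8667/37.
6³ = 216 falls short of 8667/37 but 6⁴ = 1296 reaches it, so n = 4.

4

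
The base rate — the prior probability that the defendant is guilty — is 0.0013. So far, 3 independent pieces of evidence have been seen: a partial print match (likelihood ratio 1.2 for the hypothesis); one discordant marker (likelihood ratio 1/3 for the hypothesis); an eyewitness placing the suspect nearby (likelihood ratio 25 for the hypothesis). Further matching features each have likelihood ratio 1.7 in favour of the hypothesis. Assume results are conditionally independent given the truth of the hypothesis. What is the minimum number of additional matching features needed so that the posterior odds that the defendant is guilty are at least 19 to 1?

Prior odds = 0.0013/0.9987 = 13/9987.
Combined Bayes factor of the evidence already in hand = 1.2 × (1/3) × 25 = 10.
Odds after that evidence = (13/9987) × 10 = 130/9987.
Target odds = 19.
Need 1.7ⁿ ≥ 19 ÷ (130/9987) = 189753/130.
1.7¹³ ≈990.458 falls short of 189753/130 but 1.7¹⁴ ≈1683.78 reaches it, so n = 14.

14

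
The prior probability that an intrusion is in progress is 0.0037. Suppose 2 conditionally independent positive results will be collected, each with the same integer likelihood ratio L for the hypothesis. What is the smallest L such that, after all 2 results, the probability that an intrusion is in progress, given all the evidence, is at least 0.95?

Prior odds = 0.0037/0.9963 = 37/9963.
Target odds = 0.95/0.05 = 19.
Need L² ≥ 19 ÷ (37/9963) = 189297/37.
71² = 5041 < 189297/37 ≤ 5184 = 72², so L = 72.

72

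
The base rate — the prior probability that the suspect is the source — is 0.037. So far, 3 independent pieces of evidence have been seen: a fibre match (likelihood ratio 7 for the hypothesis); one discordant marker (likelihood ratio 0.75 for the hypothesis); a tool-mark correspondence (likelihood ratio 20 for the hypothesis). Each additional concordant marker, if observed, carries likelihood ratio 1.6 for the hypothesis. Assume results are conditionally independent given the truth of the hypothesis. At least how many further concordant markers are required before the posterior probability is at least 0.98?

6

Prior odds = 0.037/0.963 = 37/963.
Combined Bayes factor of the evidence already in hand = 7 × 0.75 × 20 = 105.
Odds after that evidence = (37/963) × 105 = 1295/321.
Target odds = 0.98/0.02 = 49.
Need 1.6ⁿ ≥ 49 ÷ (1295/321) = 2247/185.
1.6⁵ = 10.48576 falls short of 2247/185 but 1.6⁶ = 262144/15625 reaches it, so n = 6.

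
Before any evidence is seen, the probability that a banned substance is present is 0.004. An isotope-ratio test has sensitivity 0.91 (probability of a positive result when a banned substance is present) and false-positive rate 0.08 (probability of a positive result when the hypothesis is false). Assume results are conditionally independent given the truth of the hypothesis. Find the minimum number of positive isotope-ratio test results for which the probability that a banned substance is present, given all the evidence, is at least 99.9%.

6

Prior odds = 0.004/0.996 = 1/249.
Likelihood ratio of a positive result = 0.91/0.08 = 11.375.
Target posterior odds = 0.999/0.001 = 999.
Require 11.375ⁿ ≥ 999 ÷ (1/249) = 248751.
11.375⁵ ≈190439 falls short of 248751 but 11.375⁶ ≈2.16625e+06 reaches it, so n = 6.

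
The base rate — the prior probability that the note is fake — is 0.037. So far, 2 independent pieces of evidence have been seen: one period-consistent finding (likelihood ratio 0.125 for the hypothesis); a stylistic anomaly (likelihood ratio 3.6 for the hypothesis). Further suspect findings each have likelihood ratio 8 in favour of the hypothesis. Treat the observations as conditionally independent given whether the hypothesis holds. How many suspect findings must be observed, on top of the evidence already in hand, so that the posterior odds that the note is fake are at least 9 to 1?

4

Prior odds = 0.037/0.963 = 37/963.
Combined Bayes factor of the evidence already in hand = 0.125 × 3.6 = 0.45.
Odds after that evidence = (37/963) × 0.45 = 37/2140.
Target odds = 9.
Need 8ⁿ ≥ 9 ÷ (37/2140) = 19260/37.
8³ = 512 falls short of 19260/37 but 8⁴ = 4096 reaches it, so n = 4.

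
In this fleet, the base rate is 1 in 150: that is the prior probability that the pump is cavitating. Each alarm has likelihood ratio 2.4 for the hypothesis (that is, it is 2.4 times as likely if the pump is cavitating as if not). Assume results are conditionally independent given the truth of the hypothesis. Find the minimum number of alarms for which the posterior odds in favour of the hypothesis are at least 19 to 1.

Prior odds = (1/150)/(149/150) = 1/149.
Likelihood ratio per alarm = 2.4.
Target odds = 19.
Need (1/149) × 2.4ⁿ ≥ 19, i.e. 2.4ⁿ ≥ 2831.
2.4⁹ ≈2641.81 falls short of 2831 but 2.4¹⁰ ≈6340.34 reaches it, so n = 10.

10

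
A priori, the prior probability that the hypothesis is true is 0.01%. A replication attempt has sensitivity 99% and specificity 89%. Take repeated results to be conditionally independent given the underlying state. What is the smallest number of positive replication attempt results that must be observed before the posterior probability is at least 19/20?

6

Prior odds: 0.0001 ÷ 0.9999 = 1/9999.
False-positive rate = 1 − 0.89 = 0.11; likelihood ratio of a positive = 0.99/0.11 = 9.
Target posterior odds = 0.95/0.05 = 19.
Require 9ⁿ ≥ 19 ÷ (1/9999) = 189981.
9⁵ = 59049 falls short of 189981 but 9⁶ = 531441 reaches it, so n = 6.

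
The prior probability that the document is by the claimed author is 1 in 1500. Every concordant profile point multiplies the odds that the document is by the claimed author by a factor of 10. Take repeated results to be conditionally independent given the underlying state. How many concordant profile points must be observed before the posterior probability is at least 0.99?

Prior odds: (1/1500) ÷ (1499/1500) = 1/1499.
Likelihood ratio per concordant profile point = 10.
Target posterior odds = 0.99/0.01 = 99.
Need (1/1499) × 10ⁿ ≥ 99, i.e. 10ⁿ ≥ 148401.
10⁵ = 100000 falls short of 148401 but 10⁶ = 1000000 reaches it, so n = 6.

6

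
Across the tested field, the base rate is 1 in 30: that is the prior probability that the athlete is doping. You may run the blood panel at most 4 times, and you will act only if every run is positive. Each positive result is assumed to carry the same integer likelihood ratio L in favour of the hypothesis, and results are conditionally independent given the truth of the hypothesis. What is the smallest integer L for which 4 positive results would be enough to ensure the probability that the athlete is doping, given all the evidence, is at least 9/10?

Prior odds = (1/30)/(29/30) = 1/29.
Target odds = 0.9/0.1 = 9.
Need L⁴ ≥ 9 ÷ (1/29) = 261.
4⁴ = 256 < 261 ≤ 625 = 5⁴, so L = 5.

5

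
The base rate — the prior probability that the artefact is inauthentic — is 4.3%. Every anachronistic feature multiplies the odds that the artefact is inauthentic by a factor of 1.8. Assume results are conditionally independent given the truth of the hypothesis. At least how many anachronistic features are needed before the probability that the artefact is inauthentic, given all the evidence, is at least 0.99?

Prior odds: 0.043 ÷ 0.957 = 43/957.
Likelihood ratio per anachronistic feature = 1.8.
Target odds: 0.99 ÷ 0.01 = 99.
Need (43/957) × 1.8ⁿ ≥ 99, i.e. 1.8ⁿ ≥ 94743/43.
1.8¹³ ≈2082.3 falls short of 94743/43 but 1.8¹⁴ ≈3748.13 reaches it, so n = 14.

14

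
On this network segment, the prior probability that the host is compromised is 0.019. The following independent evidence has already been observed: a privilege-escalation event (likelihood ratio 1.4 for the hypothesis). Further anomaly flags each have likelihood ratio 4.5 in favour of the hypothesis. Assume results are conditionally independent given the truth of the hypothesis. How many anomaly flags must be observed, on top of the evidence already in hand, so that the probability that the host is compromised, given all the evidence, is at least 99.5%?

Prior odds = 0.019/0.981 = 19/981.
Bayes factor of the evidence already in hand = 1.4.
Odds after that evidence = (19/981) × 1.4 = 133/4905.
Target odds = 0.995/0.005 = 199.
Need 4.5ⁿ ≥ 199 ÷ (133/4905) = 976095/133.
4.5⁵ = 1845.28125 falls short of 976095/133 but 4.5⁶ = 8303.765625 reaches it, so n = 6.

6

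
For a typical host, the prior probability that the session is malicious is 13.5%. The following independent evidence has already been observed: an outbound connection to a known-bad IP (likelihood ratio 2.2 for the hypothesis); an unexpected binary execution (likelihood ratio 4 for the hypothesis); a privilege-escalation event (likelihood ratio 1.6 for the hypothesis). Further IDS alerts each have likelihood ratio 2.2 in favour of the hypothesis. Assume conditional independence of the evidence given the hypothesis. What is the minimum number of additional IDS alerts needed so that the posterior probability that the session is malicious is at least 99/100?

Prior odds = 0.135/0.865 = 27/173.
Combined Bayes factor of the evidence already in hand = 2.2 × 4 × 1.6 = 14.08.
Odds after that evidence = (27/173) × 14.08 = 9504/4325.
Target odds = 0.99/0.01 = 99.
Need 2.2ⁿ ≥ 99 ÷ (9504/4325) = 4325/96.
2.2⁴ = 23.4256 falls short of 4325/96 but 2.2⁵ = 51.53632 reaches it, so n = 5.

5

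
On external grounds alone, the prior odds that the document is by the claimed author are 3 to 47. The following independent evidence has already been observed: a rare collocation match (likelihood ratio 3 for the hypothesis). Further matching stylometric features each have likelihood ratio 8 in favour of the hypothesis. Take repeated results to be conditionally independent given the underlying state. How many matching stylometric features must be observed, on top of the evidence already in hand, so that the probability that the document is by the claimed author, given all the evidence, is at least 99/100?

4

Prior odds = 3/47.
Bayes factor of the evidence already in hand = 3.
Odds after that evidence = (3/47) × 3 = 9/47.
Target odds = 0.99/0.01 = 99.
Need 8ⁿ ≥ 99 ÷ (9/47) = 517.
8³ = 512 falls short of 517 but 8⁴ = 4096 reaches it, so n = 4.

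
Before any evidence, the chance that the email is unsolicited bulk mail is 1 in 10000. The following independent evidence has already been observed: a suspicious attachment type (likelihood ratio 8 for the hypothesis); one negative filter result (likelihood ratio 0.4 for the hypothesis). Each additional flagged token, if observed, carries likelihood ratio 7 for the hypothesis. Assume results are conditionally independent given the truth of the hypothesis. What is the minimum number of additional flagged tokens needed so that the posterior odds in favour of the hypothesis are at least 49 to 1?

7

Prior odds = 0.0001/0.9999 = 1/9999.
Combined Bayes factor of the evidence already in hand = 8 × 0.4 = 3.2.
Odds after that evidence = (1/9999) × 3.2 = 16/49995.
Target odds = 49.
Need 7ⁿ ≥ 49 ÷ (16/49995) = 153109.6875.
7⁶ = 117649 falls short of 153109.6875 but 7⁷ = 823543 reaches it, so n = 7.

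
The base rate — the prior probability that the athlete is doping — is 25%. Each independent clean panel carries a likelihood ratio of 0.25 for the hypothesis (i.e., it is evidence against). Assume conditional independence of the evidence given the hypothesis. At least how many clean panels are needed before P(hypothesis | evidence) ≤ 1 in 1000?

Prior odds = 0.25/0.75 = 1/3.
Likelihood ratio per clean panel = 0.25.
Target posterior odds = 0.001/0.999 = 1/999.
Need (1/3) × 0.25ⁿ ≤ 1/999, i.e. 0.25ⁿ ≤ 1/333.
0.25⁴ = 0.00390625 is still above 1/333 but 0.25⁵ = 1/1024 is at or below it, so n = 5.

5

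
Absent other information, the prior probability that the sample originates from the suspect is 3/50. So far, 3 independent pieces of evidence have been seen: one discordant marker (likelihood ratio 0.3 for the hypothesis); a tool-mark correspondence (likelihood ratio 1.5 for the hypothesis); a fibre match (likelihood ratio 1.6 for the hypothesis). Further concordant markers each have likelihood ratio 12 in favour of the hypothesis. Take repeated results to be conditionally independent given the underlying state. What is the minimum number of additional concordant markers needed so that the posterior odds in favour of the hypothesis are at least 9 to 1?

3

Prior odds = 0.06/0.94 = 3/47.
Combined Bayes factor of the evidence already in hand = 0.3 × 1.5 × 1.6 = 0.72.
Odds after that evidence = (3/47) × 0.72 = 54/1175.
Target odds = 9.
Need 12ⁿ ≥ 9 ÷ (54/1175) = 1175/6.
12² = 144 falls short of 1175/6 but 12³ = 1728 reaches it, so n = 3.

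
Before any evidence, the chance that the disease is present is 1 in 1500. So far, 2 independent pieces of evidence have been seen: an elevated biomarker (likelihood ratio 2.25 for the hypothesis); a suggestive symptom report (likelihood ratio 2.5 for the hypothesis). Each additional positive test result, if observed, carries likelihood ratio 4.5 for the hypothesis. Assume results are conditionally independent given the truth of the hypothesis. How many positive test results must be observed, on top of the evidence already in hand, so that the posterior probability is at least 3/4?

Prior odds = (1/1500)/(1499/1500) = 1/1499.
Combined Bayes factor of the evidence already in hand = 2.25 × 2.5 = 5.625.
Odds after that evidence = (1/1499) × 5.625 = 45/11992.
Target odds = 0.75/0.25 = 3.
Need 4.5ⁿ ≥ 3 ÷ (45/11992) = 11992/15.
4.5⁴ = 410.0625 falls short of 11992/15 but 4.5⁵ = 1845.28125 reaches it, so n = 5.

5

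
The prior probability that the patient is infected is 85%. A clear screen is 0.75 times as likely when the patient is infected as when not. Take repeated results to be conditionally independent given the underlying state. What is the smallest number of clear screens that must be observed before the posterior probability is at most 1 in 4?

10

Prior odds: 0.85 ÷ 0.15 = 17/3.
Likelihood ratio per clear screen = 0.75.
Target posterior odds = 0.25/0.75 = 1/3.
Require 0.75ⁿ ≤ 1/3 ÷ (17/3) = 1/17.
0.75⁹ = 19683/262144 is still above 1/17 but 0.75¹⁰ = 59049/1048576 is at or below it, so n = 10.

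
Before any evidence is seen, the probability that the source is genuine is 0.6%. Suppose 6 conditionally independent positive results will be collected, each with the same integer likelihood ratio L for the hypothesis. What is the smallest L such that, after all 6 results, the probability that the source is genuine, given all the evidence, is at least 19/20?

Prior odds = 0.006/0.994 = 3/497.
Target odds = 0.95/0.05 = 19.
Need L⁶ ≥ 19 ÷ (3/497) = 9443/3.
3⁶ = 729 < 9443/3 ≤ 4096 = 4⁶, so L = 4.

4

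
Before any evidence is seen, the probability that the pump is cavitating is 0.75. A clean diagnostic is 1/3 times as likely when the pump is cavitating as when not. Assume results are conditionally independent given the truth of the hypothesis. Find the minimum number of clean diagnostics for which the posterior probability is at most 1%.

Prior odds = 0.75/0.25 = 3.
Likelihood ratio per clean diagnostic = 1/3.
Target odds: 0.01 ÷ 0.99 = 1/99.
Need 3 × (1/3)ⁿ ≤ 1/99, i.e. (1/3)ⁿ ≤ 1/297.
(1/3)⁵ = 1/243 is still above 1/297 but (1/3)⁶ = 1/729 is at or below it, so n = 6.

6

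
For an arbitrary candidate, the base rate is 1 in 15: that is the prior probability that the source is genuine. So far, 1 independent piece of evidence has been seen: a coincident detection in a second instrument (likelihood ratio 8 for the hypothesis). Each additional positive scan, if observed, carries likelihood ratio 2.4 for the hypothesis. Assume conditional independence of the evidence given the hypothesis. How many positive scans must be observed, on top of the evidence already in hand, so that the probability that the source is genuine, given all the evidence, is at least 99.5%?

7

Prior odds = (1/15)/(14/15) = 1/14.
Bayes factor of the evidence already in hand = 8.
Odds after that evidence = (1/14) × 8 = 4/7.
Target odds = 0.995/0.005 = 199.
Need 2.4ⁿ ≥ 199 ÷ (4/7) = 348.25.
2.4⁶ = 2985984/15625 falls short of 348.25 but 2.4⁷ = 35831808/78125 reaches it, so n = 7.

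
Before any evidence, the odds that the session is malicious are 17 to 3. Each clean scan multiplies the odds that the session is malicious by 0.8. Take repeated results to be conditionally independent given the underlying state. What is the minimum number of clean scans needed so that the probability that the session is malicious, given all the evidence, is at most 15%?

Prior odds = 17/3.
Likelihood ratio per clean scan = 0.8.
Target odds: 0.15 ÷ 0.85 = 3/17.
Require 0.8ⁿ ≤ 3/17 ÷ (17/3) = 9/289.
0.8¹⁵ ≈0.0351844 is still above 9/289 but 0.8¹⁶ ≈0.0281475 is at or below it, so n = 16.

16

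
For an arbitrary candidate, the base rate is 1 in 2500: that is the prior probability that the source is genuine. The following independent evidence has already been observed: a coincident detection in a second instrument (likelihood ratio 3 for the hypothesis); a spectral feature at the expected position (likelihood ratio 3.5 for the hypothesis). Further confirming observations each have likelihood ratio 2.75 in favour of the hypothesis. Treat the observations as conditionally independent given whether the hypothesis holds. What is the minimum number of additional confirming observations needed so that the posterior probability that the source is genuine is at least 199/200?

Prior odds = 0.0004/0.9996 = 1/2499.
Combined Bayes factor of the evidence already in hand = 3 × 3.5 = 10.5.
Odds after that evidence = (1/2499) × 10.5 = 1/238.
Target odds = 0.995/0.005 = 199.
Need 2.75ⁿ ≥ 199 ÷ (1/238) = 47362.
2.75¹⁰ ≈24735.9 falls short of 47362 but 2.75¹¹ ≈68023.6 reaches it, so n = 11.

11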